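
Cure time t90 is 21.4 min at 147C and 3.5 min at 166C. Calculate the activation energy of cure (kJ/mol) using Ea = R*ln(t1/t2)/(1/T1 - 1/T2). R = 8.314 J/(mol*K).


T1 = 420.15 K, T2 = 439.15 K
1/T1 - 1/T2 = 1.0298e-04
ln(t1/t2) = ln(21.4/3.5) = 1.8106
Ea = 8.314 * 1.8106 / 1.0298e-04 = 146185.0280 J/mol
Ea = 146.19 kJ/mol

146.19 kJ/mol


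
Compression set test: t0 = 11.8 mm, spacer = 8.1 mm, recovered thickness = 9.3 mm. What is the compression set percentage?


CS = (t0 - recovered) / (t0 - ts) * 100
= (11.8 - 9.3) / (11.8 - 8.1) * 100
= 2.5 / 3.7 * 100
= 67.6%

67.6%


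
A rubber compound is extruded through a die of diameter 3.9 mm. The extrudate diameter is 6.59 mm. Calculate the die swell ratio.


Die swell ratio = D_extrudate / D_die
= 6.59 / 3.9
= 1.69

Die swell = 1.69


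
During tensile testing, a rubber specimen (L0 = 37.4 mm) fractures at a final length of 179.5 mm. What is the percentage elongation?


Elongation = (Lf - L0) / L0 * 100
= (179.5 - 37.4) / 37.4 * 100
= 142.1 / 37.4 * 100
= 379.9%

379.9%


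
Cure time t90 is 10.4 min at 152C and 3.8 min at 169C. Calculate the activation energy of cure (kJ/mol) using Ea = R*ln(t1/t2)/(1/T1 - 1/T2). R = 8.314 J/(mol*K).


T1 = 425.15 K, T2 = 442.15 K
1/T1 - 1/T2 = 9.0435e-05
ln(t1/t2) = ln(10.4/3.8) = 1.0068
Ea = 8.314 * 1.0068 / 9.0435e-05 = 92558.8953 J/mol
Ea = 92.56 kJ/mol

92.56 kJ/mol


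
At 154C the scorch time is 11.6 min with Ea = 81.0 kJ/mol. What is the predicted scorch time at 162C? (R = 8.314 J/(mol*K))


Convert temperatures: T1 = 154 + 273.15 = 427.15 K, T2 = 162 + 273.15 = 435.15 K
ts2_new = 11.6 * exp(81000 / 8.314 * (1/435.15 - 1/427.15))
1/T2 - 1/T1 = -4.3040e-05
ts2_new = 7.63 min

7.63 min


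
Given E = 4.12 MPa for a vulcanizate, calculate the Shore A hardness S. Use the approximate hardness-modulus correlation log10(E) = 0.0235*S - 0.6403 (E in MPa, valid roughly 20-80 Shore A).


log10(E) = 0.0235*S - 0.6403  =>  S = (log10(E) + 0.6403) / 0.0235
log10(4.12) = 0.614897
S = (0.614897 + 0.6403) / 0.0235 = 1.255197 / 0.0235
S = 53.4

Shore A = 53.4


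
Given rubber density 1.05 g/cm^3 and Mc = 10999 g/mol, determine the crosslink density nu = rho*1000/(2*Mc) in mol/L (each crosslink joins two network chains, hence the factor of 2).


nu = rho * 1000 / (2 * Mc)
nu = 1.05 * 1000 / (2 * 10999)
nu = 1050.0 / 21998
nu = 0.0477 mol/L

0.0477 mol/L


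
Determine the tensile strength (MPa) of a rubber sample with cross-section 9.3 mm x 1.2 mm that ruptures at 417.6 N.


Area = width * thickness = 9.3 * 1.2 = 11.16 mm^2
TS = force / area = 417.6 / 11.16 = 37.42 MPa

37.42 MPa


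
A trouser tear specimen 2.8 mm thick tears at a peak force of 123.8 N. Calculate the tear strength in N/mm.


Tear strength = force / thickness
= 123.8 / 2.8
= 44.21 N/mm

44.21 N/mm


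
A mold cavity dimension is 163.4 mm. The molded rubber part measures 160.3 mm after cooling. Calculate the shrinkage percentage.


Shrinkage = (mold - part) / mold * 100
= (163.4 - 160.3) / 163.4 * 100
= 3.1 / 163.4 * 100
= 1.9%

1.9%


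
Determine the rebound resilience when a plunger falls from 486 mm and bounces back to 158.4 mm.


Resilience = h_rebound / h_drop * 100
= 158.4 / 486 * 100
= 32.6%

32.6%


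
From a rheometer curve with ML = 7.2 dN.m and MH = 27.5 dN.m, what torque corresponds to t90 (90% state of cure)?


M90 = ML + 0.9 * (MH - ML)
M90 = 7.2 + 0.9 * (27.5 - 7.2)
M90 = 7.2 + 0.9 * 20.3
M90 = 25.47 dN.m

25.47 dN.m


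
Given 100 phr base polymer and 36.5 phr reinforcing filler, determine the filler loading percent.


Filler % = filler / (rubber + filler) * 100
= 36.5 / (100 + 36.5) * 100
= 36.5 / 136.5 * 100
= 26.74%

26.74%


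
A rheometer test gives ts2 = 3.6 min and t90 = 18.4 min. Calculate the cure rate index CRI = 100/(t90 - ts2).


CRI = 100 / (t90 - ts2)
= 100 / (18.4 - 3.6)
= 100 / 14.8
= 6.76 min^-1

6.76 min^-1


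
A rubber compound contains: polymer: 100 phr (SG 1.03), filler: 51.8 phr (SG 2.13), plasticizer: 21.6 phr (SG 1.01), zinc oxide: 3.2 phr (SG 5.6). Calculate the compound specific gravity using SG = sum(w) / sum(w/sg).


Sum of weights = 176.6
Volume contributions:
  polymer: 100/1.03 = 97.0874
  filler: 51.8/2.13 = 24.3192
  plasticizer: 21.6/1.01 = 21.3861
  zinc oxide: 3.2/5.6 = 0.5714
Sum of volumes = 143.3642
SG = 176.6 / 143.3642 = 1.232

SG = 1.232


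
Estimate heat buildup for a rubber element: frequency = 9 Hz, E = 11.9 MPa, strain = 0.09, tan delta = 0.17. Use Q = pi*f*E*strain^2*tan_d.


Q = pi * f * E * strain^2 * tan_d
= pi * 9 * 11.9 * 0.09^2 * 0.17
= pi * 9 * 11.9 * 0.0081 * 0.17
= 0.4633

Q = 0.4633


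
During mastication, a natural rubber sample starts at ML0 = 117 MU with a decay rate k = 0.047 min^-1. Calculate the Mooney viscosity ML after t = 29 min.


ML = ML0 * exp(-k * t)
ML = 117 * exp(-0.047 * 29)
ML = 117 * 0.2559
ML = 29.94 MU

29.94 MU


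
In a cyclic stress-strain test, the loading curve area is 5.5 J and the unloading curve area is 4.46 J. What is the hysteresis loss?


Hysteresis loss = loading - unloading
= 5.5 - 4.46
= 1.04 J

1.04 J


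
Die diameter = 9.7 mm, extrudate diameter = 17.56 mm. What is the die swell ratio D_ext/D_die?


Die swell ratio = D_extrudate / D_die
= 17.56 / 9.7
= 1.81

Die swell = 1.81


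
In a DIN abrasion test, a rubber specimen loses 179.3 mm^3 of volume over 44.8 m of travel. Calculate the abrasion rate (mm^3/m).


Rate = volume_loss / distance
= 179.3 / 44.8
= 4.002 mm^3/m

4.002 mm^3/m


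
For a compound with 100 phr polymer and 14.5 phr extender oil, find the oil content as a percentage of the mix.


Oil % = oil / (100 + oil) * 100
= 14.5 / (100 + 14.5) * 100
= 14.5 / 114.5 * 100
= 12.66%

12.66%


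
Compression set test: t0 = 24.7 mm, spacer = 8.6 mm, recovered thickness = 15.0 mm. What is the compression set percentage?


CS = (t0 - recovered) / (t0 - ts) * 100
= (24.7 - 15.0) / (24.7 - 8.6) * 100
= 9.7 / 16.1 * 100
= 60.2%

60.2%


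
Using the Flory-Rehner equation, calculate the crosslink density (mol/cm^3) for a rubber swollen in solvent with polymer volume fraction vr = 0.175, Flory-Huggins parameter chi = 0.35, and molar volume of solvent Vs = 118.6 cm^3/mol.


ln(1 - vr) = ln(1 - 0.175) = -0.1924
Numerator = -((-0.1924) + 0.175 + 0.35 * 0.175^2) = 0.0067
Denominator = 118.6 * (0.175^(1/3) - 0.175/2) = 55.9608
nu = 0.0067 / 55.9608 = 1.1889e-04 mol/cm^3

1.1889e-04 mol/cm^3


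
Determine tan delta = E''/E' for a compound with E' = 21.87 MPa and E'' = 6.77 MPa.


tan delta = E'' / E'
= 6.77 / 21.87
= 0.3096

tan delta = 0.3096


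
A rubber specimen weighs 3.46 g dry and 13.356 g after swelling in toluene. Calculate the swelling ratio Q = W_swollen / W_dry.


Q = W_swollen / W_dry
Q = 13.356 / 3.46
Q = 3.86

Q = 3.86


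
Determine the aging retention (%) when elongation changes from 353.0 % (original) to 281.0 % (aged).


Retention = aged / original * 100
= 281.0 / 353.0 * 100
= 79.6%

79.6%


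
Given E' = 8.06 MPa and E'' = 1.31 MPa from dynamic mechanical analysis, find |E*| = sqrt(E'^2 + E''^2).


|E*| = sqrt(E'^2 + E''^2)
= sqrt(8.06^2 + 1.31^2)
= sqrt(64.9636 + 1.7161)
= 8.166 MPa

8.166 MPa


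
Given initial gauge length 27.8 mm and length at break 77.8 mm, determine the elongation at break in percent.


Elongation = (Lf - L0) / L0 * 100
= (77.8 - 27.8) / 27.8 * 100
= 50.0 / 27.8 * 100
= 179.9%

179.9%


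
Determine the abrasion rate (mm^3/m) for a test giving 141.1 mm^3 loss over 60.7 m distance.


Rate = volume_loss / distance
= 141.1 / 60.7
= 2.325 mm^3/m

2.325 mm^3/m


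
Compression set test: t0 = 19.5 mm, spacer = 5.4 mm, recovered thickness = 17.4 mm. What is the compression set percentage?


CS = (t0 - recovered) / (t0 - ts) * 100
= (19.5 - 17.4) / (19.5 - 5.4) * 100
= 2.1 / 14.1 * 100
= 14.9%

14.9%


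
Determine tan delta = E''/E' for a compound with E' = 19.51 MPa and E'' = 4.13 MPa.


tan delta = E'' / E'
= 4.13 / 19.51
= 0.2117

tan delta = 0.2117


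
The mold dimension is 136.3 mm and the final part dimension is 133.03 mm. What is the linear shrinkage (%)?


Shrinkage = (mold - part) / mold * 100
= (136.3 - 133.03) / 136.3 * 100
= 3.27 / 136.3 * 100
= 2.4%

2.4%


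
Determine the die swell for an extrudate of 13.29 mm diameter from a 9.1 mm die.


Die swell ratio = D_extrudate / D_die
= 13.29 / 9.1
= 1.46

Die swell = 1.46


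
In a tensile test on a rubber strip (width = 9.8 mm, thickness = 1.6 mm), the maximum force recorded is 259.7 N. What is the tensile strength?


Area = width * thickness = 9.8 * 1.6 = 15.68 mm^2
TS = force / area = 259.7 / 15.68 = 16.56 MPa

16.56 MPa


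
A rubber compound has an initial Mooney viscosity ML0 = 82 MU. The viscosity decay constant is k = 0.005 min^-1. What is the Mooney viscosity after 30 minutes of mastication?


ML = ML0 * exp(-k * t)
ML = 82 * exp(-0.005 * 30)
ML = 82 * 0.8607
ML = 70.58 MU

70.58 MU


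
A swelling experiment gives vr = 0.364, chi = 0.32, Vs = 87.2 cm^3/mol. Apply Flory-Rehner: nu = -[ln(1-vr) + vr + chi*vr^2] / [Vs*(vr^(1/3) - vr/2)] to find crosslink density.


ln(1 - vr) = ln(1 - 0.364) = -0.4526
Numerator = -((-0.4526) + 0.364 + 0.32 * 0.364^2) = 0.0462
Denominator = 87.2 * (0.364^(1/3) - 0.364/2) = 46.3907
nu = 0.0462 / 46.3907 = 9.9498e-04 mol/cm^3

9.9498e-04 mol/cm^3


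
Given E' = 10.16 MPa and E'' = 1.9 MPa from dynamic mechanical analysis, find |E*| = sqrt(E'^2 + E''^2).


|E*| = sqrt(E'^2 + E''^2)
= sqrt(10.16^2 + 1.9^2)
= sqrt(103.2256 + 3.6100)
= 10.336 MPa

10.336 MPa


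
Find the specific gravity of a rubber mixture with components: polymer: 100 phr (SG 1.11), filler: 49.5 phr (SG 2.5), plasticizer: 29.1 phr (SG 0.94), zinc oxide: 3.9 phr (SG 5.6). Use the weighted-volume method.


Sum of weights = 182.5
Volume contributions:
  polymer: 100/1.11 = 90.0901
  filler: 49.5/2.5 = 19.8000
  plasticizer: 29.1/0.94 = 30.9574
  zinc oxide: 3.9/5.6 = 0.6964
Sum of volumes = 141.5440
SG = 182.5 / 141.5440 = 1.289

SG = 1.289


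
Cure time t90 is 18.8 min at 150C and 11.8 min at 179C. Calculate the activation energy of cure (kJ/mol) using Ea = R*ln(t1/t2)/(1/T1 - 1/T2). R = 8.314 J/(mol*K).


T1 = 423.15 K, T2 = 452.15 K
1/T1 - 1/T2 = 1.5157e-04
ln(t1/t2) = ln(18.8/11.8) = 0.4658
Ea = 8.314 * 0.4658 / 1.5157e-04 = 25547.5118 J/mol
Ea = 25.55 kJ/mol

25.55 kJ/mol


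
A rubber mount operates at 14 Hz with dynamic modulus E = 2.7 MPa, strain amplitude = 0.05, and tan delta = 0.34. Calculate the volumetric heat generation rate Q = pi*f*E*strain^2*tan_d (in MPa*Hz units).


Q = pi * f * E * strain^2 * tan_d
= pi * 14 * 2.7 * 0.05^2 * 0.34
= pi * 14 * 2.7 * 0.0025 * 0.34
= 0.1009

Q = 0.1009


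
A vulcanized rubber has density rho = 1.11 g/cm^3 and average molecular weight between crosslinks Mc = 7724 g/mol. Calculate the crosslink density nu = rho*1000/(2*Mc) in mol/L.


nu = rho * 1000 / (2 * Mc)
nu = 1.11 * 1000 / (2 * 7724)
nu = 1110.0 / 15448
nu = 0.0719 mol/L

0.0719 mol/L


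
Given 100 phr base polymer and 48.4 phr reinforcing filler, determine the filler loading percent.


Filler % = filler / (rubber + filler) * 100
= 48.4 / (100 + 48.4) * 100
= 48.4 / 148.4 * 100
= 32.61%

32.61%


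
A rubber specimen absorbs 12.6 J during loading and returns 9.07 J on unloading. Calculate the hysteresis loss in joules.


Hysteresis loss = loading - unloading
= 12.6 - 9.07
= 3.53 J

3.53 J


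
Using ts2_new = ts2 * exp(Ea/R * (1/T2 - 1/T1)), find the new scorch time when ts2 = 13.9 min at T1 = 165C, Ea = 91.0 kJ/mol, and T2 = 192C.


Convert temperatures: T1 = 165 + 273.15 = 438.15 K, T2 = 192 + 273.15 = 465.15 K
ts2_new = 13.9 * exp(91000 / 8.314 * (1/465.15 - 1/438.15))
1/T2 - 1/T1 = -1.3248e-04
ts2_new = 3.26 min

3.26 min


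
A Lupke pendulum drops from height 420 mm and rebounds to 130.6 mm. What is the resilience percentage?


Resilience = h_rebound / h_drop * 100
= 130.6 / 420 * 100
= 31.1%

31.1%


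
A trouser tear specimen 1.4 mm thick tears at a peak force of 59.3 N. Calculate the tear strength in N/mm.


Tear strength = force / thickness
= 59.3 / 1.4
= 42.36 N/mm

42.36 N/mm


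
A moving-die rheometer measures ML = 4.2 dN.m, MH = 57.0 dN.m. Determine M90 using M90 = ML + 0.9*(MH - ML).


M90 = ML + 0.9 * (MH - ML)
M90 = 4.2 + 0.9 * (57.0 - 4.2)
M90 = 4.2 + 0.9 * 52.8
M90 = 51.72 dN.m

51.72 dN.m


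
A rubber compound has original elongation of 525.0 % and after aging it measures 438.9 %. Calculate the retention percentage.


Retention = aged / original * 100
= 438.9 / 525.0 * 100
= 83.6%

83.6%


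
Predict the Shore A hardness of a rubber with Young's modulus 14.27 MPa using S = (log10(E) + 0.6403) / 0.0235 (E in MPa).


log10(E) = 0.0235*S - 0.6403  =>  S = (log10(E) + 0.6403) / 0.0235
log10(14.27) = 1.154424
S = (1.154424 + 0.6403) / 0.0235 = 1.794724 / 0.0235
S = 76.4

Shore A = 76.4


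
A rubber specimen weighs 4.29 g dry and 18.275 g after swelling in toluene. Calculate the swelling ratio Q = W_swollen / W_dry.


Q = W_swollen / W_dry
Q = 18.275 / 4.29
Q = 4.26

Q = 4.26


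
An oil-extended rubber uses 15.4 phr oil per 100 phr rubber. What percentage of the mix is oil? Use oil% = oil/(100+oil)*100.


Oil % = oil / (100 + oil) * 100
= 15.4 / (100 + 15.4) * 100
= 15.4 / 115.4 * 100
= 13.34%

13.34%


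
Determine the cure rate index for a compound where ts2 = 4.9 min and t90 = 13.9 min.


CRI = 100 / (t90 - ts2)
= 100 / (13.9 - 4.9)
= 100 / 9.0
= 11.11 min^-1

11.11 min^-1


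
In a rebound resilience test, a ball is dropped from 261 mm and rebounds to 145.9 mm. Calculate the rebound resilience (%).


Resilience = h_rebound / h_drop * 100
= 145.9 / 261 * 100
= 55.9%

55.9%


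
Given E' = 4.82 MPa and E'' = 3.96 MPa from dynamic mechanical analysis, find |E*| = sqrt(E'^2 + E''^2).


|E*| = sqrt(E'^2 + E''^2)
= sqrt(4.82^2 + 3.96^2)
= sqrt(23.2324 + 15.6816)
= 6.238 MPa

6.238 MPa


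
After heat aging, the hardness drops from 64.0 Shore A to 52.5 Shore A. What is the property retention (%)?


Retention = aged / original * 100
= 52.5 / 64.0 * 100
= 82.0%

82.0%


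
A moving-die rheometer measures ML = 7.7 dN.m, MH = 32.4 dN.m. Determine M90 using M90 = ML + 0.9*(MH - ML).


M90 = ML + 0.9 * (MH - ML)
M90 = 7.7 + 0.9 * (32.4 - 7.7)
M90 = 7.7 + 0.9 * 24.7
M90 = 29.93 dN.m

29.93 dN.m


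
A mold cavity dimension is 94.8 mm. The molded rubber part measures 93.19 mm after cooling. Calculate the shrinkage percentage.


Shrinkage = (mold - part) / mold * 100
= (94.8 - 93.19) / 94.8 * 100
= 1.61 / 94.8 * 100
= 1.7%

1.7%


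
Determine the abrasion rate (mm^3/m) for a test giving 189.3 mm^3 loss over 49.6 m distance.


Rate = volume_loss / distance
= 189.3 / 49.6
= 3.817 mm^3/m

3.817 mm^3/m


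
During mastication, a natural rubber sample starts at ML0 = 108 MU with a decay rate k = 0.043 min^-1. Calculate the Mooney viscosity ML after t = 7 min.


ML = ML0 * exp(-k * t)
ML = 108 * exp(-0.043 * 7)
ML = 108 * 0.7401
ML = 79.93 MU

79.93 MU


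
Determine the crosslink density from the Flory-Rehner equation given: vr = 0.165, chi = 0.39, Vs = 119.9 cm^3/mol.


ln(1 - vr) = ln(1 - 0.165) = -0.1803
Numerator = -((-0.1803) + 0.165 + 0.39 * 0.165^2) = 0.0047
Denominator = 119.9 * (0.165^(1/3) - 0.165/2) = 55.8711
nu = 0.0047 / 55.8711 = 8.4226e-05 mol/cm^3

8.4226e-05 mol/cm^3


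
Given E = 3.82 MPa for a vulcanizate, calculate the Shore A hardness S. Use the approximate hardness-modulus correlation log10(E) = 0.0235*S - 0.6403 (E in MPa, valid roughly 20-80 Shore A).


log10(E) = 0.0235*S - 0.6403  =>  S = (log10(E) + 0.6403) / 0.0235
log10(3.82) = 0.582063
S = (0.582063 + 0.6403) / 0.0235 = 1.222363 / 0.0235
S = 52.0

Shore A = 52.0


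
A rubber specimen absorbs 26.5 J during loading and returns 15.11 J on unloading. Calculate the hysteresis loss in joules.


Hysteresis loss = loading - unloading
= 26.5 - 15.11
= 11.39 J

11.39 J


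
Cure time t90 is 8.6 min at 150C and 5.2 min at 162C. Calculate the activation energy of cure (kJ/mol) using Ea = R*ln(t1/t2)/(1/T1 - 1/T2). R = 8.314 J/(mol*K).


T1 = 423.15 K, T2 = 435.15 K
1/T1 - 1/T2 = 6.5170e-05
ln(t1/t2) = ln(8.6/5.2) = 0.5031
Ea = 8.314 * 0.5031 / 6.5170e-05 = 64182.9261 J/mol
Ea = 64.18 kJ/mol

64.18 kJ/mol


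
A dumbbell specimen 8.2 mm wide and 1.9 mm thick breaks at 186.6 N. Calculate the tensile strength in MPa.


Area = width * thickness = 8.2 * 1.9 = 15.58 mm^2
TS = force / area = 186.6 / 15.58 = 11.98 MPa

11.98 MPa


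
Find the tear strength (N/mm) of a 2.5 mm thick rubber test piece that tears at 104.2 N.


Tear strength = force / thickness
= 104.2 / 2.5
= 41.68 N/mm

41.68 N/mm


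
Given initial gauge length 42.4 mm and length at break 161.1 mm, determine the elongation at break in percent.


Elongation = (Lf - L0) / L0 * 100
= (161.1 - 42.4) / 42.4 * 100
= 118.7 / 42.4 * 100
= 280.0%

280.0%


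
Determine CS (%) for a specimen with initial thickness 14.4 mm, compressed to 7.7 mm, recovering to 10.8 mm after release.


CS = (t0 - recovered) / (t0 - ts) * 100
= (14.4 - 10.8) / (14.4 - 7.7) * 100
= 3.6 / 6.7 * 100
= 53.7%

53.7%


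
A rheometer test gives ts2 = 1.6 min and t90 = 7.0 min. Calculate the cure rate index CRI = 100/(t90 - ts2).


CRI = 100 / (t90 - ts2)
= 100 / (7.0 - 1.6)
= 100 / 5.4
= 18.52 min^-1

18.52 min^-1


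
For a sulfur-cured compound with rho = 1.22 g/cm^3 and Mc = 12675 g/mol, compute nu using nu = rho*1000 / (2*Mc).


nu = rho * 1000 / (2 * Mc)
nu = 1.22 * 1000 / (2 * 12675)
nu = 1220.0 / 25350
nu = 0.0481 mol/L

0.0481 mol/L


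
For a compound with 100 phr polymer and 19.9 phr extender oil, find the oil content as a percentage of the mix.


Oil % = oil / (100 + oil) * 100
= 19.9 / (100 + 19.9) * 100
= 19.9 / 119.9 * 100
= 16.6%

16.6%


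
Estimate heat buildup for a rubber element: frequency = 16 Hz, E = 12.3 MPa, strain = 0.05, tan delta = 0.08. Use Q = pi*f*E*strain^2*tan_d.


Q = pi * f * E * strain^2 * tan_d
= pi * 16 * 12.3 * 0.05^2 * 0.08
= pi * 16 * 12.3 * 0.0025 * 0.08
= 0.1237

Q = 0.1237


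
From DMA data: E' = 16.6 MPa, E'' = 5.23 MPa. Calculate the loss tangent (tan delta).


tan delta = E'' / E'
= 5.23 / 16.6
= 0.3151

tan delta = 0.3151


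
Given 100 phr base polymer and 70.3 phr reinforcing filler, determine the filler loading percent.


Filler % = filler / (rubber + filler) * 100
= 70.3 / (100 + 70.3) * 100
= 70.3 / 170.3 * 100
= 41.28%

41.28%


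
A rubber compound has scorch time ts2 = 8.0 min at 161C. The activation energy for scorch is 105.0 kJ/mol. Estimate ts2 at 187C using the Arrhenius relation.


Convert temperatures: T1 = 161 + 273.15 = 434.15 K, T2 = 187 + 273.15 = 460.15 K
ts2_new = 8.0 * exp(105000 / 8.314 * (1/460.15 - 1/434.15))
1/T2 - 1/T1 = -1.3015e-04
ts2_new = 1.55 min

1.55 min


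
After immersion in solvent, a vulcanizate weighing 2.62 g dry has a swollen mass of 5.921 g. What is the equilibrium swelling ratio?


Q = W_swollen / W_dry
Q = 5.921 / 2.62
Q = 2.26

Q = 2.26


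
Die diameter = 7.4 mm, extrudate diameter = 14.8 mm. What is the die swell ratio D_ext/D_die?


Die swell ratio = D_extrudate / D_die
= 14.8 / 7.4
= 2.0

Die swell = 2.0


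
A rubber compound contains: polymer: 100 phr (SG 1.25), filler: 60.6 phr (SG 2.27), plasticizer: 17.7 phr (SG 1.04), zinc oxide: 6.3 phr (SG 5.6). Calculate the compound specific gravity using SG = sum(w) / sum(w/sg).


Sum of weights = 184.6
Volume contributions:
  polymer: 100/1.25 = 80.0000
  filler: 60.6/2.27 = 26.6960
  plasticizer: 17.7/1.04 = 17.0192
  zinc oxide: 6.3/5.6 = 1.1250
Sum of volumes = 124.8403
SG = 184.6 / 124.8403 = 1.479

SG = 1.479


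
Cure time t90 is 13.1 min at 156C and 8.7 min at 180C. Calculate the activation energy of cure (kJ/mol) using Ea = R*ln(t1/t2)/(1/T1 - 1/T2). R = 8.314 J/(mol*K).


T1 = 429.15 K, T2 = 453.15 K
1/T1 - 1/T2 = 1.2341e-04
ln(t1/t2) = ln(13.1/8.7) = 0.4093
Ea = 8.314 * 0.4093 / 1.2341e-04 = 27572.7555 J/mol
Ea = 27.57 kJ/mol

27.57 kJ/mol


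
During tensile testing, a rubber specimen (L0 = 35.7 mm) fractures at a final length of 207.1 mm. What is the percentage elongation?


Elongation = (Lf - L0) / L0 * 100
= (207.1 - 35.7) / 35.7 * 100
= 171.4 / 35.7 * 100
= 480.1%

480.1%


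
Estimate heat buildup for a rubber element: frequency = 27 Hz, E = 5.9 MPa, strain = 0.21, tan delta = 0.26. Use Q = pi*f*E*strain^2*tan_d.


Q = pi * f * E * strain^2 * tan_d
= pi * 27 * 5.9 * 0.21^2 * 0.26
= pi * 27 * 5.9 * 0.0441 * 0.26
= 5.7382

Q = 5.7382


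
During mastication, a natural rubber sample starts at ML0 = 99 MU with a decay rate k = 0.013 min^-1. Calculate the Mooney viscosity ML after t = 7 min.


ML = ML0 * exp(-k * t)
ML = 99 * exp(-0.013 * 7)
ML = 99 * 0.9130
ML = 90.39 MU

90.39 MU


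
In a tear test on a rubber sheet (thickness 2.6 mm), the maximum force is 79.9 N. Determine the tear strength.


Tear strength = force / thickness
= 79.9 / 2.6
= 30.73 N/mm

30.73 N/mm


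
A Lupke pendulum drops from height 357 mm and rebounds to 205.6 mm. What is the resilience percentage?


Resilience = h_rebound / h_drop * 100
= 205.6 / 357 * 100
= 57.6%

57.6%


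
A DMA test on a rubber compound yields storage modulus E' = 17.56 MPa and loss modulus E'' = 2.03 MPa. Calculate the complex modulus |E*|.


|E*| = sqrt(E'^2 + E''^2)
= sqrt(17.56^2 + 2.03^2)
= sqrt(308.3536 + 4.1209)
= 17.677 MPa

17.677 MPa


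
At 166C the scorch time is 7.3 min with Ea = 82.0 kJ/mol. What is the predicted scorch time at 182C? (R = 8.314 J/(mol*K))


Convert temperatures: T1 = 166 + 273.15 = 439.15 K, T2 = 182 + 273.15 = 455.15 K
ts2_new = 7.3 * exp(82000 / 8.314 * (1/455.15 - 1/439.15))
1/T2 - 1/T1 = -8.0048e-05
ts2_new = 3.31 min

3.31 min


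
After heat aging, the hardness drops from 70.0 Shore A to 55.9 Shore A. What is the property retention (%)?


Retention = aged / original * 100
= 55.9 / 70.0 * 100
= 79.9%

79.9%


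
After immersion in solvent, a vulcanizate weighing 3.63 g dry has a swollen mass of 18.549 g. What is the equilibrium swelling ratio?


Q = W_swollen / W_dry
Q = 18.549 / 3.63
Q = 5.11

Q = 5.11


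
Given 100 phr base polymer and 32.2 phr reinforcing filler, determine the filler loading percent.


Filler % = filler / (rubber + filler) * 100
= 32.2 / (100 + 32.2) * 100
= 32.2 / 132.2 * 100
= 24.36%

24.36%


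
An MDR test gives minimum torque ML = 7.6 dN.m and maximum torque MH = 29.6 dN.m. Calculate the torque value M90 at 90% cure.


M90 = ML + 0.9 * (MH - ML)
M90 = 7.6 + 0.9 * (29.6 - 7.6)
M90 = 7.6 + 0.9 * 22.0
M90 = 27.4 dN.m

27.4 dN.m


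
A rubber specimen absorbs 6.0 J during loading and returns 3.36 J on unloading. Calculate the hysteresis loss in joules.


Hysteresis loss = loading - unloading
= 6.0 - 3.36
= 2.64 J

2.64 J


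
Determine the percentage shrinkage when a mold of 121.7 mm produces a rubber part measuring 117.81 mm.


Shrinkage = (mold - part) / mold * 100
= (121.7 - 117.81) / 121.7 * 100
= 3.89 / 121.7 * 100
= 3.2%

3.2%


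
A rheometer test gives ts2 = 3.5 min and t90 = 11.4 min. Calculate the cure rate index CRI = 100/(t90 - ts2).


CRI = 100 / (t90 - ts2)
= 100 / (11.4 - 3.5)
= 100 / 7.9
= 12.66 min^-1

12.66 min^-1


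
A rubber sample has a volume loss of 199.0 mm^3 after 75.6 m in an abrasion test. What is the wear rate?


Rate = volume_loss / distance
= 199.0 / 75.6
= 2.632 mm^3/m

2.632 mm^3/m


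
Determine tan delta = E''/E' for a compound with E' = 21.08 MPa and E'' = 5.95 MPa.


tan delta = E'' / E'
= 5.95 / 21.08
= 0.2823

tan delta = 0.2823


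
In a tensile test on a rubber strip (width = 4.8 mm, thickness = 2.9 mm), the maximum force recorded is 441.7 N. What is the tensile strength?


Area = width * thickness = 4.8 * 2.9 = 13.92 mm^2
TS = force / area = 441.7 / 13.92 = 31.73 MPa

31.73 MPa


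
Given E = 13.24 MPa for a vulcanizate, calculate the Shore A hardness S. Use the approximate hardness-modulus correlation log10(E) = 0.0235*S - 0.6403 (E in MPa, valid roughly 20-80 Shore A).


log10(E) = 0.0235*S - 0.6403  =>  S = (log10(E) + 0.6403) / 0.0235
log10(13.24) = 1.121888
S = (1.121888 + 0.6403) / 0.0235 = 1.762188 / 0.0235
S = 75.0

Shore A = 75.0


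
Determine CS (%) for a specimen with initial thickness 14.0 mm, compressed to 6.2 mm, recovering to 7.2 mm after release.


CS = (t0 - recovered) / (t0 - ts) * 100
= (14.0 - 7.2) / (14.0 - 6.2) * 100
= 6.8 / 7.8 * 100
= 87.2%

87.2%


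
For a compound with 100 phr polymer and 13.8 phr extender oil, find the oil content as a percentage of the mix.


Oil % = oil / (100 + oil) * 100
= 13.8 / (100 + 13.8) * 100
= 13.8 / 113.8 * 100
= 12.13%

12.13%


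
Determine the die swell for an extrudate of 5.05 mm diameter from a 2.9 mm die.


Die swell ratio = D_extrudate / D_die
= 5.05 / 2.9
= 1.741

Die swell = 1.741


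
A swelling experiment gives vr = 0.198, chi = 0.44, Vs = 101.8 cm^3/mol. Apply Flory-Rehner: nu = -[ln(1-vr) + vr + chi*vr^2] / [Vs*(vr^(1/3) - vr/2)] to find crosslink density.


ln(1 - vr) = ln(1 - 0.198) = -0.2206
Numerator = -((-0.2206) + 0.198 + 0.44 * 0.198^2) = 0.0054
Denominator = 101.8 * (0.198^(1/3) - 0.198/2) = 49.2557
nu = 0.0054 / 49.2557 = 1.0957e-04 mol/cm^3

1.0957e-04 mol/cm^3


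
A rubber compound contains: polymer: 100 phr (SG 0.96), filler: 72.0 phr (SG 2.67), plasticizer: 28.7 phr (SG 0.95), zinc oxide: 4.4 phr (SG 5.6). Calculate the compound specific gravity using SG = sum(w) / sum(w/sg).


Sum of weights = 205.1
Volume contributions:
  polymer: 100/0.96 = 104.1667
  filler: 72.0/2.67 = 26.9663
  plasticizer: 28.7/0.95 = 30.2105
  zinc oxide: 4.4/5.6 = 0.7857
Sum of volumes = 162.1292
SG = 205.1 / 162.1292 = 1.265

SG = 1.265


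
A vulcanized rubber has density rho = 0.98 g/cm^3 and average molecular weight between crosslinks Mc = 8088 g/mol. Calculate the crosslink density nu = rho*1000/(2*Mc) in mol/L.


nu = rho * 1000 / (2 * Mc)
nu = 0.98 * 1000 / (2 * 8088)
nu = 980.0 / 16176
nu = 0.0606 mol/L

0.0606 mol/L


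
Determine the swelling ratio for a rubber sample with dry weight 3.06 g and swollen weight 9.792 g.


Q = W_swollen / W_dry
Q = 9.792 / 3.06
Q = 3.2

Q = 3.2


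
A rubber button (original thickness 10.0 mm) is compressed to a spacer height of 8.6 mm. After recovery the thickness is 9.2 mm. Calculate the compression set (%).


CS = (t0 - recovered) / (t0 - ts) * 100
= (10.0 - 9.2) / (10.0 - 8.6) * 100
= 0.8 / 1.4 * 100
= 57.1%

57.1%


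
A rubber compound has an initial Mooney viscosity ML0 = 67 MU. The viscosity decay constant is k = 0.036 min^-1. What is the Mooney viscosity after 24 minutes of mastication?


ML = ML0 * exp(-k * t)
ML = 67 * exp(-0.036 * 24)
ML = 67 * 0.4215
ML = 28.24 MU

28.24 MU


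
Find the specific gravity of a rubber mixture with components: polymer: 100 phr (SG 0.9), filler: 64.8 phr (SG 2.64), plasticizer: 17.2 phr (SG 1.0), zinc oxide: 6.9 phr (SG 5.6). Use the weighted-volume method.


Sum of weights = 188.9
Volume contributions:
  polymer: 100/0.9 = 111.1111
  filler: 64.8/2.64 = 24.5455
  plasticizer: 17.2/1.0 = 17.2000
  zinc oxide: 6.9/5.6 = 1.2321
Sum of volumes = 154.0887
SG = 188.9 / 154.0887 = 1.226

SG = 1.226


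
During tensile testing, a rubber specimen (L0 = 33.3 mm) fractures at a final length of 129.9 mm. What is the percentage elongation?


Elongation = (Lf - L0) / L0 * 100
= (129.9 - 33.3) / 33.3 * 100
= 96.6 / 33.3 * 100
= 290.1%

290.1%


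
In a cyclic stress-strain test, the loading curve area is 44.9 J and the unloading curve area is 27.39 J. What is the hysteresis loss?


Hysteresis loss = loading - unloading
= 44.9 - 27.39
= 17.51 J

17.51 J


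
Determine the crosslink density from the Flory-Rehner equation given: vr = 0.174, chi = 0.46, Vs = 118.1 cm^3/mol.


ln(1 - vr) = ln(1 - 0.174) = -0.1912
Numerator = -((-0.1912) + 0.174 + 0.46 * 0.174^2) = 0.0032
Denominator = 118.1 * (0.174^(1/3) - 0.174/2) = 55.6578
nu = 0.0032 / 55.6578 = 5.8097e-05 mol/cm^3

5.8097e-05 mol/cm^3


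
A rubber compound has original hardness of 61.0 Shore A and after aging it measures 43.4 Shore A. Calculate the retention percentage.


Retention = aged / original * 100
= 43.4 / 61.0 * 100
= 71.1%

71.1%


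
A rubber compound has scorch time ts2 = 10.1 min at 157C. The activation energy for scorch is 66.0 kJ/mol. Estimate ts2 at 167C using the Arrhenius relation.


Convert temperatures: T1 = 157 + 273.15 = 430.15 K, T2 = 167 + 273.15 = 440.15 K
ts2_new = 10.1 * exp(66000 / 8.314 * (1/440.15 - 1/430.15))
1/T2 - 1/T1 = -5.2818e-05
ts2_new = 6.64 min

6.64 min


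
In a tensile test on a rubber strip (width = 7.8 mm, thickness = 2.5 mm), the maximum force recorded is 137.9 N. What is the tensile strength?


Area = width * thickness = 7.8 * 2.5 = 19.5 mm^2
TS = force / area = 137.9 / 19.5 = 7.07 MPa

7.07 MPa


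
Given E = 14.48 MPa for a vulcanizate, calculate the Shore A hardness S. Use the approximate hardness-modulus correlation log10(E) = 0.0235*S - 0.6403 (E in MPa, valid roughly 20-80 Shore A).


log10(E) = 0.0235*S - 0.6403  =>  S = (log10(E) + 0.6403) / 0.0235
log10(14.48) = 1.160769
S = (1.160769 + 0.6403) / 0.0235 = 1.801069 / 0.0235
S = 76.6

Shore A = 76.6


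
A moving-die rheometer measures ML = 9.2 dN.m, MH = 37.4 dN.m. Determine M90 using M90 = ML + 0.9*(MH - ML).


M90 = ML + 0.9 * (MH - ML)
M90 = 9.2 + 0.9 * (37.4 - 9.2)
M90 = 9.2 + 0.9 * 28.2
M90 = 34.58 dN.m

34.58 dN.m


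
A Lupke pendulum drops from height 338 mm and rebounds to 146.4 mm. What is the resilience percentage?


Resilience = h_rebound / h_drop * 100
= 146.4 / 338 * 100
= 43.3%

43.3%


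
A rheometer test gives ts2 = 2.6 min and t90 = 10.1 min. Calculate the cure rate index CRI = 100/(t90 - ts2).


CRI = 100 / (t90 - ts2)
= 100 / (10.1 - 2.6)
= 100 / 7.5
= 13.33 min^-1

13.33 min^-1


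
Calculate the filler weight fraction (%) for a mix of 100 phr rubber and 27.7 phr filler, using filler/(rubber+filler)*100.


Filler % = filler / (rubber + filler) * 100
= 27.7 / (100 + 27.7) * 100
= 27.7 / 127.7 * 100
= 21.69%

21.69%


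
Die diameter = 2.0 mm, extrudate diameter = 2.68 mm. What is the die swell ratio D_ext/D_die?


Die swell ratio = D_extrudate / D_die
= 2.68 / 2.0
= 1.34

Die swell = 1.34


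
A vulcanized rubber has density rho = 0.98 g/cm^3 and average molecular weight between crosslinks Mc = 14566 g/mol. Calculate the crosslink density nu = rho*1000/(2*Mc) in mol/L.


nu = rho * 1000 / (2 * Mc)
nu = 0.98 * 1000 / (2 * 14566)
nu = 980.0 / 29132
nu = 0.0336 mol/L

0.0336 mol/L


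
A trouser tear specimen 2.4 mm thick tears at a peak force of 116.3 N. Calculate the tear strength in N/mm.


Tear strength = force / thickness
= 116.3 / 2.4
= 48.46 N/mm

48.46 N/mm


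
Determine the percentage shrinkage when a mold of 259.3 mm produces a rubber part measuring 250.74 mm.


Shrinkage = (mold - part) / mold * 100
= (259.3 - 250.74) / 259.3 * 100
= 8.56 / 259.3 * 100
= 3.3%

3.3%


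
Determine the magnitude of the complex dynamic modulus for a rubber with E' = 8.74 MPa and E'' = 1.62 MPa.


|E*| = sqrt(E'^2 + E''^2)
= sqrt(8.74^2 + 1.62^2)
= sqrt(76.3876 + 2.6244)
= 8.889 MPa

8.889 MPa


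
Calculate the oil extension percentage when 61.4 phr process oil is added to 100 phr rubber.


Oil % = oil / (100 + oil) * 100
= 61.4 / (100 + 61.4) * 100
= 61.4 / 161.4 * 100
= 38.04%

38.04%


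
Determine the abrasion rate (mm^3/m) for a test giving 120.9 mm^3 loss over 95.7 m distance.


Rate = volume_loss / distance
= 120.9 / 95.7
= 1.263 mm^3/m

1.263 mm^3/m


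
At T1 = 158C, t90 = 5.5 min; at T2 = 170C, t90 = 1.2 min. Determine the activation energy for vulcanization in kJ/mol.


T1 = 431.15 K, T2 = 443.15 K
1/T1 - 1/T2 = 6.2806e-05
ln(t1/t2) = ln(5.5/1.2) = 1.5224
Ea = 8.314 * 1.5224 / 6.2806e-05 = 201532.1152 J/mol
Ea = 201.53 kJ/mol

201.53 kJ/mol


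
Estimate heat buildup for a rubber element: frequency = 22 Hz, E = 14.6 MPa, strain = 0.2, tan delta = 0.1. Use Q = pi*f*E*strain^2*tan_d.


Q = pi * f * E * strain^2 * tan_d
= pi * 22 * 14.6 * 0.2^2 * 0.1
= pi * 22 * 14.6 * 0.0400 * 0.1
= 4.0363

Q = 4.0363


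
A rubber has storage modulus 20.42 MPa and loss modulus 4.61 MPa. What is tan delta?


tan delta = E'' / E'
= 4.61 / 20.42
= 0.2258

tan delta = 0.2258


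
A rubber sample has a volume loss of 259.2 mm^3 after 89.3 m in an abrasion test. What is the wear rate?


Rate = volume_loss / distance
= 259.2 / 89.3
= 2.903 mm^3/m

2.903 mm^3/m


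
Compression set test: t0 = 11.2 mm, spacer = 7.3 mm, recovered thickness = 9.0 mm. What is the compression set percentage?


CS = (t0 - recovered) / (t0 - ts) * 100
= (11.2 - 9.0) / (11.2 - 7.3) * 100
= 2.2 / 3.9 * 100
= 56.4%

56.4%


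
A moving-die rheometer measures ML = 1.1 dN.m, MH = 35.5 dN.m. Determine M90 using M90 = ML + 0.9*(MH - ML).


M90 = ML + 0.9 * (MH - ML)
M90 = 1.1 + 0.9 * (35.5 - 1.1)
M90 = 1.1 + 0.9 * 34.4
M90 = 32.06 dN.m

32.06 dN.m


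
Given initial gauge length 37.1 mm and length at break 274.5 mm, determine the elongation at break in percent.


Elongation = (Lf - L0) / L0 * 100
= (274.5 - 37.1) / 37.1 * 100
= 237.4 / 37.1 * 100
= 639.9%

639.9%


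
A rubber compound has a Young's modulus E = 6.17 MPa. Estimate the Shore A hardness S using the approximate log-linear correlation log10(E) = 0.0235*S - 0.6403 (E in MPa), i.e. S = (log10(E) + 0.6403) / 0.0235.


log10(E) = 0.0235*S - 0.6403  =>  S = (log10(E) + 0.6403) / 0.0235
log10(6.17) = 0.790285
S = (0.790285 + 0.6403) / 0.0235 = 1.430585 / 0.0235
S = 60.9

Shore A = 60.9


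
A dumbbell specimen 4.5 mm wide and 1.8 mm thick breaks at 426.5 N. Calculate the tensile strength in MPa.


Area = width * thickness = 4.5 * 1.8 = 8.1 mm^2
TS = force / area = 426.5 / 8.1 = 52.65 MPa

52.65 MPa


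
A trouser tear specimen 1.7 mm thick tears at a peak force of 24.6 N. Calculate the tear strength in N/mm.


Tear strength = force / thickness
= 24.6 / 1.7
= 14.47 N/mm

14.47 N/mm


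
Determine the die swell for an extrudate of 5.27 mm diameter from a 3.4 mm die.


Die swell ratio = D_extrudate / D_die
= 5.27 / 3.4
= 1.55

Die swell = 1.55


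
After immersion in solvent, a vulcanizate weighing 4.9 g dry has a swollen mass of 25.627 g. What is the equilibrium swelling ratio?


Q = W_swollen / W_dry
Q = 25.627 / 4.9
Q = 5.23

Q = 5.23


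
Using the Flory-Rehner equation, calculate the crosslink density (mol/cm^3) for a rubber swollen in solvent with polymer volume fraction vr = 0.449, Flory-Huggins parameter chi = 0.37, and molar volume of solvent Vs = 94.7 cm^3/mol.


ln(1 - vr) = ln(1 - 0.449) = -0.5960
Numerator = -((-0.5960) + 0.449 + 0.37 * 0.449^2) = 0.0724
Denominator = 94.7 * (0.449^(1/3) - 0.449/2) = 51.2556
nu = 0.0724 / 51.2556 = 0.0014 mol/cm^3

0.0014 mol/cm^3


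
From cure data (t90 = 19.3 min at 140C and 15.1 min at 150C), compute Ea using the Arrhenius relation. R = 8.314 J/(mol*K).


T1 = 413.15 K, T2 = 423.15 K
1/T1 - 1/T2 = 5.7200e-05
ln(t1/t2) = ln(19.3/15.1) = 0.2454
Ea = 8.314 * 0.2454 / 5.7200e-05 = 35670.1554 J/mol
Ea = 35.67 kJ/mol

35.67 kJ/mol


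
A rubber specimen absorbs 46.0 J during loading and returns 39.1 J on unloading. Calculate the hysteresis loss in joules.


Hysteresis loss = loading - unloading
= 46.0 - 39.1
= 6.9 J

6.9 J


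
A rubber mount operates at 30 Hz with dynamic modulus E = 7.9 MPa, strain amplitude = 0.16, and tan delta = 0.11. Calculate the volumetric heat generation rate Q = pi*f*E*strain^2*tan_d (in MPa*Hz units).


Q = pi * f * E * strain^2 * tan_d
= pi * 30 * 7.9 * 0.16^2 * 0.11
= pi * 30 * 7.9 * 0.0256 * 0.11
= 2.0967

Q = 2.0967


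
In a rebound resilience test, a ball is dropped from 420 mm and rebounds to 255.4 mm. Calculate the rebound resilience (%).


Resilience = h_rebound / h_drop * 100
= 255.4 / 420 * 100
= 60.8%

60.8%


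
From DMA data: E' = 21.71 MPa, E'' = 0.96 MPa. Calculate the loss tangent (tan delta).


tan delta = E'' / E'
= 0.96 / 21.71
= 0.0442

tan delta = 0.0442


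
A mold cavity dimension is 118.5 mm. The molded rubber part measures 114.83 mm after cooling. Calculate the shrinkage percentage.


Shrinkage = (mold - part) / mold * 100
= (118.5 - 114.83) / 118.5 * 100
= 3.67 / 118.5 * 100
= 3.1%

3.1%


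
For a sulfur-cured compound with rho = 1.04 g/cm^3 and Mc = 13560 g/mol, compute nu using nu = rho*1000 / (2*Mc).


nu = rho * 1000 / (2 * Mc)
nu = 1.04 * 1000 / (2 * 13560)
nu = 1040.0 / 27120
nu = 0.0383 mol/L

0.0383 mol/L


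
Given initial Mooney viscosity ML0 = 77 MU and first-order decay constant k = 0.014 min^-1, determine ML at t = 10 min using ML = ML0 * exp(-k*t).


ML = ML0 * exp(-k * t)
ML = 77 * exp(-0.014 * 10)
ML = 77 * 0.8694
ML = 66.94 MU

66.94 MU


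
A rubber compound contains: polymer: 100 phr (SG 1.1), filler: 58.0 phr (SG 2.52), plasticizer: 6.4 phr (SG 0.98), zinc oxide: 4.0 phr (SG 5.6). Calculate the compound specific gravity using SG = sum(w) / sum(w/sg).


Sum of weights = 168.4
Volume contributions:
  polymer: 100/1.1 = 90.9091
  filler: 58.0/2.52 = 23.0159
  plasticizer: 6.4/0.98 = 6.5306
  zinc oxide: 4.0/5.6 = 0.7143
Sum of volumes = 121.1699
SG = 168.4 / 121.1699 = 1.39

SG = 1.39


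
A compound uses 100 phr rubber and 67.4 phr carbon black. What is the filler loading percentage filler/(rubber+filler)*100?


Filler % = filler / (rubber + filler) * 100
= 67.4 / (100 + 67.4) * 100
= 67.4 / 167.4 * 100
= 40.26%

40.26%


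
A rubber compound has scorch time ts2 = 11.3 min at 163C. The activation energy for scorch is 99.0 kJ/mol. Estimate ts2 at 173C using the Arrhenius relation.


Convert temperatures: T1 = 163 + 273.15 = 436.15 K, T2 = 173 + 273.15 = 446.15 K
ts2_new = 11.3 * exp(99000 / 8.314 * (1/446.15 - 1/436.15))
1/T2 - 1/T1 = -5.1391e-05
ts2_new = 6.13 min

6.13 min


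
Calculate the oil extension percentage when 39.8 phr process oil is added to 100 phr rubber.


Oil % = oil / (100 + oil) * 100
= 39.8 / (100 + 39.8) * 100
= 39.8 / 139.8 * 100
= 28.47%

28.47%


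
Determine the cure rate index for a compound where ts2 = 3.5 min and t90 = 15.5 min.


CRI = 100 / (t90 - ts2)
= 100 / (15.5 - 3.5)
= 100 / 12.0
= 8.33 min^-1

8.33 min^-1


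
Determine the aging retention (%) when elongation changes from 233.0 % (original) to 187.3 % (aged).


Retention = aged / original * 100
= 187.3 / 233.0 * 100
= 80.4%

80.4%


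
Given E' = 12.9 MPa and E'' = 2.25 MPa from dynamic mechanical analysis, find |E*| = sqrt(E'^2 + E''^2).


|E*| = sqrt(E'^2 + E''^2)
= sqrt(12.9^2 + 2.25^2)
= sqrt(166.4100 + 5.0625)
= 13.095 MPa

13.095 MPa


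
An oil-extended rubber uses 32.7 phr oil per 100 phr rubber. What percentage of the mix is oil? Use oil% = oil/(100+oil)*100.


Oil % = oil / (100 + oil) * 100
= 32.7 / (100 + 32.7) * 100
= 32.7 / 132.7 * 100
= 24.64%

24.64%


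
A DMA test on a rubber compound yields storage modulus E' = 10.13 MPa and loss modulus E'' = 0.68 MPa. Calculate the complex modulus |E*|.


|E*| = sqrt(E'^2 + E''^2)
= sqrt(10.13^2 + 0.68^2)
= sqrt(102.6169 + 0.4624)
= 10.153 MPa

10.153 MPa


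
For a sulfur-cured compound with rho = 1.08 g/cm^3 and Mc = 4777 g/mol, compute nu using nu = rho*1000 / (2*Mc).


nu = rho * 1000 / (2 * Mc)
nu = 1.08 * 1000 / (2 * 4777)
nu = 1080.0 / 9554
nu = 0.1130 mol/L

0.1130 mol/L


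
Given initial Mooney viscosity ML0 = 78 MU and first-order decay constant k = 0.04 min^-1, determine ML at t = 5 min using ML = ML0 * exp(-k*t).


ML = ML0 * exp(-k * t)
ML = 78 * exp(-0.04 * 5)
ML = 78 * 0.8187
ML = 63.86 MU

63.86 MU
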